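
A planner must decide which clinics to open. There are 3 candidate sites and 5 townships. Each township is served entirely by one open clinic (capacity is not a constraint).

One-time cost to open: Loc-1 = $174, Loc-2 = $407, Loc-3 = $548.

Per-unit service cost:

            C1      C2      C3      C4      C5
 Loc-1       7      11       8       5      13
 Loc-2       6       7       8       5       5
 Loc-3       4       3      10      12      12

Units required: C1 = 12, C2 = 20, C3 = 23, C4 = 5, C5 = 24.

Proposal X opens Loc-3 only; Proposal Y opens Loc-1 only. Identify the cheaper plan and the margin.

Proposal Y is cheaper by 235.

Proposal X: {Loc-3}: C1→Loc-3 4·12=48, C2→Loc-3 3·20=60, C3→Loc-3 10·23=230, C4→Loc-3 12·5=60, C5→Loc-3 12·24=288. Service 686; fixed 548; total 1234.
Proposal Y: {Loc-1}: C1→Loc-1 7·12=84, C2→Loc-1 11·20=220, C3→Loc-1 8·23=184, C4→Loc-1 5·5=25, C5→Loc-1 13·24=312. Service 825; fixed 174; total 999.
Difference: |1234 − 999| = 235.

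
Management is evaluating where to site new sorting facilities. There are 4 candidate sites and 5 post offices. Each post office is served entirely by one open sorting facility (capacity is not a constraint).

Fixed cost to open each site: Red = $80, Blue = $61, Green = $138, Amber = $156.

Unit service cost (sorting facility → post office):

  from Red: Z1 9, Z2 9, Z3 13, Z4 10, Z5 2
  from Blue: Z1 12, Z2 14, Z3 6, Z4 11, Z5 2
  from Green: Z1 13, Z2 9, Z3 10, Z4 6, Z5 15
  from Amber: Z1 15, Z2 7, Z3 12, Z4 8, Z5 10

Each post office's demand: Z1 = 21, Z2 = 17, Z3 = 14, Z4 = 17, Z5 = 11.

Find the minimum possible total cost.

Minimum total cost: 759

For any fixed open set, each post office goes to its cheapest open site; total = fixed + service.
{Red, Blue}: Z1→Red 9·21=189, Z2→Red 9·17=153, Z3→Blue 6·14=84, Z4→Red 10·17=170, Z5→Red 2·11=22. Service 618; fixed 141; total 759.
{Red}: Z1→Red 9·21=189, Z2→Red 9·17=153, Z3→Red 13·14=182, Z4→Red 10·17=170, Z5→Red 2·11=22. Service 716; fixed 80; total 796.
{Blue, Green}: service 613 + fixed 199 = 812
{Red, Blue, Green, Amber}: service 516 + fixed 435 = 951
No other subset beats 759.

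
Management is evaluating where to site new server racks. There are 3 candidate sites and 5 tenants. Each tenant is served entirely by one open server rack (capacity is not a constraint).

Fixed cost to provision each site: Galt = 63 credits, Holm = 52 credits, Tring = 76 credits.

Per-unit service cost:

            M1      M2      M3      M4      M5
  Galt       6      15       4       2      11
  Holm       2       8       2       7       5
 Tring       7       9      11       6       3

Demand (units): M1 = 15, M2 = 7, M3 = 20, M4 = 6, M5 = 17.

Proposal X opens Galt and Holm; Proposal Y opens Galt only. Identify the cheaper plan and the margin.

Proposal X: {Galt, Holm}: M1→Holm 2·15=30, M2→Holm 8·7=56, M3→Holm 2·20=40, M4→Galt 2·6=12, M5→Holm 5·17=85. Service 223; fixed 115; total 338.
Proposal Y: {Galt}: M1→Galt 6·15=90, M2→Galt 15·7=105, M3→Galt 4·20=80, M4→Galt 2·6=12, M5→Galt 11·17=187. Service 474; fixed 63; total 537.
Difference: |338 − 537| = 199.

Proposal X is cheaper by 199.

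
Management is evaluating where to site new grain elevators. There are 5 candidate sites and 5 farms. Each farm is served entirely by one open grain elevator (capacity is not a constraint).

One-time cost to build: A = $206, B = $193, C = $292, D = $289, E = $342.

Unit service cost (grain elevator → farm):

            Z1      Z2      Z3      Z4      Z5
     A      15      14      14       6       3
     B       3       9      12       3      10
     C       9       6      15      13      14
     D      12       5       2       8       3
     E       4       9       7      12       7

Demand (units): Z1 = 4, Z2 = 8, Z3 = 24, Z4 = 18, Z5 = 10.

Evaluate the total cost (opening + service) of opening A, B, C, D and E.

Total cost: 1506

Each farm is assigned to its cheapest site among the open ones.
{A, B, C, D, E}: Z1→B 3·4=12, Z2→D 5·8=40, Z3→D 2·24=48, Z4→B 3·18=54, Z5→A 3·10=30. Service 184; fixed 1322; total 1506.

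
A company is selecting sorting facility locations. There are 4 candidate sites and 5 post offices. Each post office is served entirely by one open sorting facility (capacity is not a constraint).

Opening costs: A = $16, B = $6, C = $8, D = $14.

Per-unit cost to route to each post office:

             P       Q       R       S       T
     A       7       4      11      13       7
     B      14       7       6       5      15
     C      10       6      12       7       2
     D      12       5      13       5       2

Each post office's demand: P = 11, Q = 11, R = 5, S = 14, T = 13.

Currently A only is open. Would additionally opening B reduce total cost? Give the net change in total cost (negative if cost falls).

Yes — net change −131 (cost falls by 131).

Current service cost with {A}: 449.
Adding B: each post office re-picks its cheapest; new service cost 312, saving 137.
Extra fixed cost: 6. Net change = 6 − 137 = -131.
(Totals: 465 → 334.)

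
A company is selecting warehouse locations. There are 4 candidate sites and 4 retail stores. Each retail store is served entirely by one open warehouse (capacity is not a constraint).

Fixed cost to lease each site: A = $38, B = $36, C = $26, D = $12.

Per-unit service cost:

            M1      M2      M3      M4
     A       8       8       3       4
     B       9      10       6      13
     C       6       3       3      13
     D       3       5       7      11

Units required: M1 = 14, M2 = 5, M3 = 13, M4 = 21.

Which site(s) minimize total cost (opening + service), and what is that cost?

Open A and D; minimum total cost 240.

For any fixed open set, each retail store goes to its cheapest open site; total = fixed + service.
{A, D}: M1→D 3·14=42, M2→D 5·5=25, M3→A 3·13=39, M4→A 4·21=84. Service 190; fixed 50; total 240.
{A, C, D}: M1→D 3·14=42, M2→C 3·5=15, M3→A 3·13=39, M4→A 4·21=84. Service 180; fixed 76; total 256.
{A, B, D}: M1→D 3·14=42, M2→D 5·5=25, M3→A 3·13=39, M4→A 4·21=84. Service 190; fixed 86; total 276.
{A, B, C, D}: service 180 + fixed 112 = 292
(All 15 nonempty subsets were checked; A and D is lowest.)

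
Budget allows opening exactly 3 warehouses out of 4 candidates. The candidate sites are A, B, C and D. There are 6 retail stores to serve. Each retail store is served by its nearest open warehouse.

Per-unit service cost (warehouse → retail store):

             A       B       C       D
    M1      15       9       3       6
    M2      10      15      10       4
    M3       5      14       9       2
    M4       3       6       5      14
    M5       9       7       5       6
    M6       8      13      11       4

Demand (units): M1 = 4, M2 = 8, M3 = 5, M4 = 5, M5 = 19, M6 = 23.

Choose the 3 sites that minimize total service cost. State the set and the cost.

With exactly 3 open, each retail store uses its cheapest among the chosen.
{A, C, D}: M1→C 3·4=12, M2→D 4·8=32, M3→D 2·5=10, M4→A 3·5=15, M5→C 5·19=95, M6→D 4·23=92. Service cost 256.
{B, C, D}: service cost 266
{A, B, D}: service cost 287
Among all 4 size-3 choices, {A, C, D} is lowest.

Choose A, C and D; total service cost 256.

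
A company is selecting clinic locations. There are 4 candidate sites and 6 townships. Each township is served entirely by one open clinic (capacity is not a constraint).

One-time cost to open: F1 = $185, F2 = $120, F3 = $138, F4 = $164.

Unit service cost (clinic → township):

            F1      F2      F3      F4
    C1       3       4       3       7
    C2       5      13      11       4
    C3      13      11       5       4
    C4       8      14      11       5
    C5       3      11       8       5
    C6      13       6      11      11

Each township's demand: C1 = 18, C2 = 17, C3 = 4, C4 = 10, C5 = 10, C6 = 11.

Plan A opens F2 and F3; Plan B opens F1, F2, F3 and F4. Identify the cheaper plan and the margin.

Plan A is cheaper by 116.

Plan A: {F2, F3}: C1→F3 3·18=54, C2→F3 11·17=187, C3→F3 5·4=20, C4→F3 11·10=110, C5→F3 8·10=80, C6→F2 6·11=66. Service 517; fixed 258; total 775.
Plan B: {F1, F2, F3, F4}: C1→F1 3·18=54, C2→F4 4·17=68, C3→F4 4·4=16, C4→F4 5·10=50, C5→F1 3·10=30, C6→F2 6·11=66. Service 284; fixed 607; total 891.
Difference: |775 − 891| = 116.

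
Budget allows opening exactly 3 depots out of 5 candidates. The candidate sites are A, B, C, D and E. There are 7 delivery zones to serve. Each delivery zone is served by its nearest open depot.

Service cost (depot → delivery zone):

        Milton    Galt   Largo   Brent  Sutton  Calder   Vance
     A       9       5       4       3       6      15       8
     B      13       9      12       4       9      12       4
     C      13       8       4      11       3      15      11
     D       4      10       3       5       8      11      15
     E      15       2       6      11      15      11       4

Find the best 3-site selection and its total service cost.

With exactly 3 open, each delivery zone uses its cheapest among the chosen.
{C, D, E}: Milton→D 4, Galt→E 2, Largo→D 3, Brent→D 5, Sutton→C 3, Calder→D 11, Vance→E 4. Service cost 32.
{A, D, E}: service cost 33
{A, B, D}: service cost 36
Among all 10 size-3 choices, {C, D, E} is lowest.

Choose C, D and E; total service cost 32.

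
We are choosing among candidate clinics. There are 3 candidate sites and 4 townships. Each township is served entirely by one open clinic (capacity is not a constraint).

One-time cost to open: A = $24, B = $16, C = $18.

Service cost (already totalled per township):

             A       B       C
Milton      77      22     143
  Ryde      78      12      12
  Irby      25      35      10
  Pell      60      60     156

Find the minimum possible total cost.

For any fixed open set, each township goes to its cheapest open site; total = fixed + service.
{B, C}: Milton→B 22, Ryde→B 12, Irby→C 10, Pell→B 60. Service 104; fixed 34; total 138.
{B}: service 129 + fixed 16 = 145
{A, B}: service 119 + fixed 40 = 159
{A, B, C}: Milton→B 22, Ryde→B 12, Irby→C 10, Pell→A 60. Service 104; fixed 58; total 162.
No other subset beats 138.

Minimum total cost: 138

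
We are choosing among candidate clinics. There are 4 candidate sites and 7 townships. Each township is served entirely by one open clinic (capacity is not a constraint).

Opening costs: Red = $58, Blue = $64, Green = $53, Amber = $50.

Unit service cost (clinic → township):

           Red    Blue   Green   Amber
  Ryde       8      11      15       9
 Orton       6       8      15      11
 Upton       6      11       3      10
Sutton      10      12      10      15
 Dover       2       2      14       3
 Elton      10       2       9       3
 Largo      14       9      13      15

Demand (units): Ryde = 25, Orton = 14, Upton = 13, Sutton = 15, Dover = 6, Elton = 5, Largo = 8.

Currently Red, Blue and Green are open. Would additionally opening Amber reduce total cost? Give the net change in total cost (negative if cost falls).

No — net change +50 (cost rises by 50).

Current service cost with {Red, Blue, Green}: 567.
Adding Amber: each township re-picks its cheapest; new service cost 567, saving 0.
Extra fixed cost: 50. Net change = 50 − 0 = 50.
(Totals: 742 → 792.)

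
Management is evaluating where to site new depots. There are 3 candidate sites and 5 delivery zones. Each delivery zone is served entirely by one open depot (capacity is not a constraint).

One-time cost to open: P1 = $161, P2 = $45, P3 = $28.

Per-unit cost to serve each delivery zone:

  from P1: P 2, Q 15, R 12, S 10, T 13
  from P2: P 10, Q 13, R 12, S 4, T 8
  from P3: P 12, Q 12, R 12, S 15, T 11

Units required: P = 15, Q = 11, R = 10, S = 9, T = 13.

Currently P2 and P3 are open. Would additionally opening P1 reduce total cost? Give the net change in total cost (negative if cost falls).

No — net change +41 (cost rises by 41).

Current service cost with {P2, P3}: 542.
Adding P1: each delivery zone re-picks its cheapest; new service cost 422, saving 120.
Extra fixed cost: 161. Net change = 161 − 120 = 41.
(Totals: 615 → 656.)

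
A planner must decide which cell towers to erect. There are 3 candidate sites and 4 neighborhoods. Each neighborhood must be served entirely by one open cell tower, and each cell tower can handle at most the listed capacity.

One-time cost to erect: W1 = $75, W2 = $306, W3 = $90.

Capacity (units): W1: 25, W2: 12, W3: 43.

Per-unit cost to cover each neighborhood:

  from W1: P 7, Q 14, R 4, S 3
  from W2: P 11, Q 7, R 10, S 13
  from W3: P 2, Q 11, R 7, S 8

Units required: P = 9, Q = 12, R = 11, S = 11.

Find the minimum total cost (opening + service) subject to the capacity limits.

Open {W1, W3}: P→W3 2·9=18, Q→W3 11·12=132, R→W1 4·11=44, S→W1 3·11=33.
Loads: W1 carries 22/25, W3 carries 21/43. Service 227; fixed 165; total 392.
Next best feasible plan costs 405.

Minimum total cost: 392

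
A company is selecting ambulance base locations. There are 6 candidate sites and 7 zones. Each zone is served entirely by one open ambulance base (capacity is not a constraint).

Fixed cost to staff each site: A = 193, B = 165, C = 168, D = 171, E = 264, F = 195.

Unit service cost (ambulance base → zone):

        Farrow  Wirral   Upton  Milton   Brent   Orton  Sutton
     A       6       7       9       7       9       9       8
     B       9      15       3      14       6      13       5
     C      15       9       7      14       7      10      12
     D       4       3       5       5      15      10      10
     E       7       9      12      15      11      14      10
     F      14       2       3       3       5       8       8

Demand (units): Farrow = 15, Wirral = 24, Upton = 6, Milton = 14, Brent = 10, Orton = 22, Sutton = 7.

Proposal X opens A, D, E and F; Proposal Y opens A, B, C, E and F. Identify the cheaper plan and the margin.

Proposal X is cheaper by 171.

Proposal X: {A, D, E, F}: Farrow→D 4·15=60, Wirral→F 2·24=48, Upton→F 3·6=18, Milton→F 3·14=42, Brent→F 5·10=50, Orton→F 8·22=176, Sutton→A 8·7=56. Service 450; fixed 823; total 1273.
Proposal Y: {A, B, C, E, F}: Farrow→A 6·15=90, Wirral→F 2·24=48, Upton→B 3·6=18, Milton→F 3·14=42, Brent→F 5·10=50, Orton→F 8·22=176, Sutton→B 5·7=35. Service 459; fixed 985; total 1444.
Difference: |1273 − 1444| = 171.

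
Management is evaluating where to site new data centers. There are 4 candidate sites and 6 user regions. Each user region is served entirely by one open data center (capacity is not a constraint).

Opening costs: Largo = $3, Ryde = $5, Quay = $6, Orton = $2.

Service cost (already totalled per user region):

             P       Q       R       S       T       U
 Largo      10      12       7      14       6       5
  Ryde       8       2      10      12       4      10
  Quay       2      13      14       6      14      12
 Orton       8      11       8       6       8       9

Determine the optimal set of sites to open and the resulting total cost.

For any fixed open set, each user region goes to its cheapest open site; total = fixed + service.
{Largo, Ryde, Quay}: P→Quay 2, Q→Ryde 2, R→Largo 7, S→Quay 6, T→Ryde 4, U→Largo 5. Service 26; fixed 14; total 40.
{Largo, Ryde, Quay, Orton}: P→Quay 2, Q→Ryde 2, R→Largo 7, S→Quay 6, T→Ryde 4, U→Largo 5. Service 26; fixed 16; total 42.
{Largo, Ryde, Orton}: service 32 + fixed 10 = 42
{Orton}: service 50 + fixed 2 = 52
No other subset beats 40.

Open Largo, Ryde and Quay; minimum total cost 40.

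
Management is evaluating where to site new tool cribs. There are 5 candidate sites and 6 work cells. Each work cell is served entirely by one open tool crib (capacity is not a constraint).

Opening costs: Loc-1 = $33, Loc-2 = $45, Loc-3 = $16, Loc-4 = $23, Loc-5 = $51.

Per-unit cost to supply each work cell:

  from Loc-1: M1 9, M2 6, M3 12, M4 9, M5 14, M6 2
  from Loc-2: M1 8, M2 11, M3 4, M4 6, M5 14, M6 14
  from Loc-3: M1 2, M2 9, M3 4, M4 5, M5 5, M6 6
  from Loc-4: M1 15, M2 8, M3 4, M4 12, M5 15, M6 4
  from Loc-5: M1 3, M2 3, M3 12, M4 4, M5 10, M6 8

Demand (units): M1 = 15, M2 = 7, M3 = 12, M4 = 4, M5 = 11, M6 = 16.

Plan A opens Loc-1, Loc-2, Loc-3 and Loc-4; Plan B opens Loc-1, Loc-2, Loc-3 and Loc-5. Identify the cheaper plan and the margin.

Plan A is cheaper by 3.

Plan A: {Loc-1, Loc-2, Loc-3, Loc-4}: M1→Loc-3 2·15=30, M2→Loc-1 6·7=42, M3→Loc-2 4·12=48, M4→Loc-3 5·4=20, M5→Loc-3 5·11=55, M6→Loc-1 2·16=32. Service 227; fixed 117; total 344.
Plan B: {Loc-1, Loc-2, Loc-3, Loc-5}: M1→Loc-3 2·15=30, M2→Loc-5 3·7=21, M3→Loc-2 4·12=48, M4→Loc-5 4·4=16, M5→Loc-3 5·11=55, M6→Loc-1 2·16=32. Service 202; fixed 145; total 347.
Difference: |344 − 347| = 3.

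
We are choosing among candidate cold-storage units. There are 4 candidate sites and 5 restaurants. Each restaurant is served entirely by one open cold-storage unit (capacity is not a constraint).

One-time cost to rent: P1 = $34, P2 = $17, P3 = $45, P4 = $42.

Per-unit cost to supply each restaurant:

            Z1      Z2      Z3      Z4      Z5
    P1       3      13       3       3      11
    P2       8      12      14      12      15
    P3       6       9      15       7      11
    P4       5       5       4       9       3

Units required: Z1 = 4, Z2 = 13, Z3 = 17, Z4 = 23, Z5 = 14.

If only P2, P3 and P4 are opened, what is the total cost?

Each restaurant is assigned to its cheapest site among the open ones.
{P2, P3, P4}: Z1→P4 5·4=20, Z2→P4 5·13=65, Z3→P4 4·17=68, Z4→P3 7·23=161, Z5→P4 3·14=42. Service 356; fixed 104; total 460.

Total cost: 460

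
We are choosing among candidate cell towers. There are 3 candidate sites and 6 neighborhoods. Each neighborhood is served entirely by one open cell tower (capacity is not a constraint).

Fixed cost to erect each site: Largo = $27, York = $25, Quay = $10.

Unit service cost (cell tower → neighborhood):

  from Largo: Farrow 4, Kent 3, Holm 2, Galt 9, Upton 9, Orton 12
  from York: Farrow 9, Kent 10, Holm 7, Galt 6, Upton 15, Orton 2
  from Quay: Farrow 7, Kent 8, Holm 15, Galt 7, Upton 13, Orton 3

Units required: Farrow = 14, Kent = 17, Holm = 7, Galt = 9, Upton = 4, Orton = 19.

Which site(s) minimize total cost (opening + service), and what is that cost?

Open Largo and York; minimum total cost 301.

For any fixed open set, each neighborhood goes to its cheapest open site; total = fixed + service.
{Largo, York}: Farrow→Largo 4·14=56, Kent→Largo 3·17=51, Holm→Largo 2·7=14, Galt→York 6·9=54, Upton→Largo 9·4=36, Orton→York 2·19=38. Service 249; fixed 52; total 301.
{Largo, York, Quay}: Farrow→Largo 4·14=56, Kent→Largo 3·17=51, Holm→Largo 2·7=14, Galt→York 6·9=54, Upton→Largo 9·4=36, Orton→York 2·19=38. Service 249; fixed 62; total 311.
{Largo, Quay}: service 277 + fixed 37 = 314
{Quay}: service 511 + fixed 10 = 521
No other subset beats 301.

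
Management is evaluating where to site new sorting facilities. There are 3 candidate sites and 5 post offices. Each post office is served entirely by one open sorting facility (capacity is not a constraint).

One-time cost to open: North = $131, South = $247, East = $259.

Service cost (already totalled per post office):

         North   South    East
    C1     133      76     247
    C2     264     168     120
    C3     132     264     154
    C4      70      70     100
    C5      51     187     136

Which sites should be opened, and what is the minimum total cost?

Open North only; minimum total cost 781.

For any fixed open set, each post office goes to its cheapest open site; total = fixed + service.
{North}: C1→North 133, C2→North 264, C3→North 132, C4→North 70, C5→North 51. Service 650; fixed 131; total 781.
{North, South}: service 497 + fixed 378 = 875
{North, East}: service 506 + fixed 390 = 896
{North, South, East}: service 449 + fixed 637 = 1086
(All 7 nonempty subsets were checked; North only is lowest.)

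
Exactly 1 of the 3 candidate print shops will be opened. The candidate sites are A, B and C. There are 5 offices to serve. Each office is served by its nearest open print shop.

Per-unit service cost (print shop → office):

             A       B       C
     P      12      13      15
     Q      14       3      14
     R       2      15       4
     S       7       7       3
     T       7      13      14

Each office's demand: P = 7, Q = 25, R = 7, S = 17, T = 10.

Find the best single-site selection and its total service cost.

With exactly 1 open, each office uses its cheapest among the chosen.
{B}: P→B 13·7=91, Q→B 3·25=75, R→B 15·7=105, S→B 7·17=119, T→B 13·10=130. Service cost 520.
{A}: service cost 637
{C}: service cost 674
Among all 3 size-1 choices, {B} is lowest.

Choose B only; total service cost 520.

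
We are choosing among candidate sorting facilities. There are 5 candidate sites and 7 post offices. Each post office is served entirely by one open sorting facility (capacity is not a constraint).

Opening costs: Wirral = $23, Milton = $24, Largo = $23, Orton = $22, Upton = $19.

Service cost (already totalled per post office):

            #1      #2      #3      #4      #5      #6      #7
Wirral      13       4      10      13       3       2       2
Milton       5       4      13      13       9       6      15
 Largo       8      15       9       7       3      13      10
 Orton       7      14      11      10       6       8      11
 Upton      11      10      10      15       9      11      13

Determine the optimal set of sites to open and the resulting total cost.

For any fixed open set, each post office goes to its cheapest open site; total = fixed + service.
{Wirral}: #1→Wirral 13, #2→Wirral 4, #3→Wirral 10, #4→Wirral 13, #5→Wirral 3, #6→Wirral 2, #7→Wirral 2. Service 47; fixed 23; total 70.
{Wirral, Largo}: #1→Largo 8, #2→Wirral 4, #3→Largo 9, #4→Largo 7, #5→Wirral 3, #6→Wirral 2, #7→Wirral 2. Service 35; fixed 46; total 81.
{Wirral, Orton}: service 38 + fixed 45 = 83
{Wirral, Milton, Largo, Orton, Upton}: service 32 + fixed 111 = 143
No other subset beats 70.

Open Wirral only; minimum total cost 70.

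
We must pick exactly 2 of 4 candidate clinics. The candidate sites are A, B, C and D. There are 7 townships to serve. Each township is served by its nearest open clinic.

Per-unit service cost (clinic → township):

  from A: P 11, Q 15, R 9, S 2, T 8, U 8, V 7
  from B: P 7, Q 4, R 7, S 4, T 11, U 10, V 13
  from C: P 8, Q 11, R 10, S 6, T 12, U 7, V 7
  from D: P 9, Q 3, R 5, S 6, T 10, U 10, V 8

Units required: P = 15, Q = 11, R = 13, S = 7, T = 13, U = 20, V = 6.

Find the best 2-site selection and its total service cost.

With exactly 2 open, each township uses its cheapest among the chosen.
{A, D}: P→D 9·15=135, Q→D 3·11=33, R→D 5·13=65, S→A 2·7=14, T→A 8·13=104, U→A 8·20=160, V→A 7·6=42. Service cost 553.
{A, B}: service cost 560
{C, D}: service cost 572
Among all 6 size-2 choices, {A, D} is lowest.

Choose A and D; total service cost 553.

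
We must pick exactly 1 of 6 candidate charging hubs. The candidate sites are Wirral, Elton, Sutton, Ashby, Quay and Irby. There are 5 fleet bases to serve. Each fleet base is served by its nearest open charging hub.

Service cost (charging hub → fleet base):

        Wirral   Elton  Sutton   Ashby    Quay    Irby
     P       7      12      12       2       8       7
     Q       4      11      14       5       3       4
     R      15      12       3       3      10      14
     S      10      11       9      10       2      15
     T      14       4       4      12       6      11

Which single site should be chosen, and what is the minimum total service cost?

Choose Quay only; total service cost 29.

With exactly 1 open, each fleet base uses its cheapest among the chosen.
{Quay}: P→Quay 8, Q→Quay 3, R→Quay 10, S→Quay 2, T→Quay 6. Service cost 29.
{Ashby}: service cost 32
{Sutton}: service cost 42
Among all 6 size-1 choices, {Quay} is lowest.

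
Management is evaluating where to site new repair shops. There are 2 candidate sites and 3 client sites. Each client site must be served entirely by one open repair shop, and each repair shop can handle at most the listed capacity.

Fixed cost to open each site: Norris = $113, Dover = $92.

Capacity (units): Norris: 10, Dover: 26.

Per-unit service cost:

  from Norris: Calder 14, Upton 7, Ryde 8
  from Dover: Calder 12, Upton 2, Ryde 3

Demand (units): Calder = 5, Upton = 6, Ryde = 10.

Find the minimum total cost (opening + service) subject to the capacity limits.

Minimum total cost: 194

Open {Dover}: Calder→Dover 12·5=60, Upton→Dover 2·6=12, Ryde→Dover 3·10=30.
Loads: Dover carries 21/26. Service 102; fixed 92; total 194.
Next best feasible plan costs 307.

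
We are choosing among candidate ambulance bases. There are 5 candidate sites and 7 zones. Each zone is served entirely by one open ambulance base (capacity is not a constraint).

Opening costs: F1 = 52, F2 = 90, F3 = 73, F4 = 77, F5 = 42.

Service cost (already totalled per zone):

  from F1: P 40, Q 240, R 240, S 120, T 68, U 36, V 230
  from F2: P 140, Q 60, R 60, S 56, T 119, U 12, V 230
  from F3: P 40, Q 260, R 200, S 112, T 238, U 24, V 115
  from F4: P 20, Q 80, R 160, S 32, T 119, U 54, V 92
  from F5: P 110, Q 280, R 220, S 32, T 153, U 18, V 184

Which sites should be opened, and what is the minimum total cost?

Open F2 and F4; minimum total cost 562.

For any fixed open set, each zone goes to its cheapest open site; total = fixed + service.
{F2, F4}: P→F4 20, Q→F2 60, R→F2 60, S→F4 32, T→F2 119, U→F2 12, V→F4 92. Service 395; fixed 167; total 562.
{F1, F2, F4}: service 344 + fixed 219 = 563
{F2, F4, F5}: service 395 + fixed 209 = 604
{F1, F2, F3, F4, F5}: service 344 + fixed 334 = 678
No other subset beats 562.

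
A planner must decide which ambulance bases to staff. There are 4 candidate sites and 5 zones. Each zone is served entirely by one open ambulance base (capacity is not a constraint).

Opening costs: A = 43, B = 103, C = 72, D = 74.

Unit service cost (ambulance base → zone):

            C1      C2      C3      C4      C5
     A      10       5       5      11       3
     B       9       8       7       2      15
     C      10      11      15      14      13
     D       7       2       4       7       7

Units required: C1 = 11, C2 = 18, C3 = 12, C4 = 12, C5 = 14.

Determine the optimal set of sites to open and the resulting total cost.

Open A and D; minimum total cost 404.

For any fixed open set, each zone goes to its cheapest open site; total = fixed + service.
{A, D}: C1→D 7·11=77, C2→D 2·18=36, C3→D 4·12=48, C4→D 7·12=84, C5→A 3·14=42. Service 287; fixed 117; total 404.
{D}: service 343 + fixed 74 = 417
{A, B, D}: service 227 + fixed 220 = 447
{A, B, C, D}: C1→D 7·11=77, C2→D 2·18=36, C3→D 4·12=48, C4→B 2·12=24, C5→A 3·14=42. Service 227; fixed 292; total 519.
No other subset beats 404.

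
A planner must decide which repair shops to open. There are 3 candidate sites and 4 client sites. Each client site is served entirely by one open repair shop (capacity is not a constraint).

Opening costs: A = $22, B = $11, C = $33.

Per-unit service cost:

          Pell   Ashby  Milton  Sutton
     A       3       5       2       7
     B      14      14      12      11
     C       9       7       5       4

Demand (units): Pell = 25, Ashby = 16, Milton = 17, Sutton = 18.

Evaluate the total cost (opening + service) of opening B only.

Each client site is assigned to its cheapest site among the open ones.
{B}: Pell→B 14·25=350, Ashby→B 14·16=224, Milton→B 12·17=204, Sutton→B 11·18=198. Service 976; fixed 11; total 987.

Total cost: 987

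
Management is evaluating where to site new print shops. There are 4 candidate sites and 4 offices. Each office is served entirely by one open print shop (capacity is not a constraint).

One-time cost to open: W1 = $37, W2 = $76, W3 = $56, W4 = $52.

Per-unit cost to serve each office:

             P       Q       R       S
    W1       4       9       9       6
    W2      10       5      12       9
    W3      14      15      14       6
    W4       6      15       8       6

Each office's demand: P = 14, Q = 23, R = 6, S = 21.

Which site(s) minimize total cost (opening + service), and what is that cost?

For any fixed open set, each office goes to its cheapest open site; total = fixed + service.
{W1, W2}: P→W1 4·14=56, Q→W2 5·23=115, R→W1 9·6=54, S→W1 6·21=126. Service 351; fixed 113; total 464.
{W1}: P→W1 4·14=56, Q→W1 9·23=207, R→W1 9·6=54, S→W1 6·21=126. Service 443; fixed 37; total 480.
{W2, W4}: service 373 + fixed 128 = 501
{W1, W2, W3, W4}: P→W1 4·14=56, Q→W2 5·23=115, R→W4 8·6=48, S→W1 6·21=126. Service 345; fixed 221; total 566.
(All 15 nonempty subsets were checked; W1 and W2 is lowest.)

Open W1 and W2; minimum total cost 464.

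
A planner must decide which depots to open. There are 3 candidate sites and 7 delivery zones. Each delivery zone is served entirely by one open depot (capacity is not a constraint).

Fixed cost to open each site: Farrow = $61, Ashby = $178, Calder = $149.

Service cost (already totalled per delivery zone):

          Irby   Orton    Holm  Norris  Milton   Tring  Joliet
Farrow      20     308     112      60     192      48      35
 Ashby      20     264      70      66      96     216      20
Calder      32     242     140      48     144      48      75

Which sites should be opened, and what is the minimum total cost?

Open Farrow and Ashby; minimum total cost 817.

For any fixed open set, each delivery zone goes to its cheapest open site; total = fixed + service.
{Farrow, Ashby}: Irby→Farrow 20, Orton→Ashby 264, Holm→Ashby 70, Norris→Farrow 60, Milton→Ashby 96, Tring→Farrow 48, Joliet→Ashby 20. Service 578; fixed 239; total 817.
{Farrow}: service 775 + fixed 61 = 836
{Farrow, Calder}: Irby→Farrow 20, Orton→Calder 242, Holm→Farrow 112, Norris→Calder 48, Milton→Calder 144, Tring→Farrow 48, Joliet→Farrow 35. Service 649; fixed 210; total 859.
{Farrow, Ashby, Calder}: service 544 + fixed 388 = 932
No other subset beats 817.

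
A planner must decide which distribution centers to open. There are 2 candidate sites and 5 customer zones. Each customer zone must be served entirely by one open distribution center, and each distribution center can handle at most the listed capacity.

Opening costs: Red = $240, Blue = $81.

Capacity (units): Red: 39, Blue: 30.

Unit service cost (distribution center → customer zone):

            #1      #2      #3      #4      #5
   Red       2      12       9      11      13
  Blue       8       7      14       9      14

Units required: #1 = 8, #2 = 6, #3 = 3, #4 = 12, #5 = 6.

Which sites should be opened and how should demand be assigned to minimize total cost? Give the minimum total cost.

Open {Red}: #1→Red 2·8=16, #2→Red 12·6=72, #3→Red 9·3=27, #4→Red 11·12=132, #5→Red 13·6=78.
Loads: Red carries 35/39. Service 325; fixed 240; total 565.
Next best feasible plan costs 592.

Minimum total cost: 565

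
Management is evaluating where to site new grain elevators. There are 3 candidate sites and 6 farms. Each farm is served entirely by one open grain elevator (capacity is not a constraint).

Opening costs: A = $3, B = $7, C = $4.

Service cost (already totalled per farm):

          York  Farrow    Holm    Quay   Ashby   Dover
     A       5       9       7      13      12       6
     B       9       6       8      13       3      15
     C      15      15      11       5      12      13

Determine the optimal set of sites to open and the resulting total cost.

For any fixed open set, each farm goes to its cheapest open site; total = fixed + service.
{A, B, C}: York→A 5, Farrow→B 6, Holm→A 7, Quay→C 5, Ashby→B 3, Dover→A 6. Service 32; fixed 14; total 46.
{A, B}: service 40 + fixed 10 = 50
{A, C}: service 44 + fixed 7 = 51
{A}: York→A 5, Farrow→A 9, Holm→A 7, Quay→A 13, Ashby→A 12, Dover→A 6. Service 52; fixed 3; total 55.
(All 7 nonempty subsets were checked; A, B and C is lowest.)

Open A, B and C; minimum total cost 46.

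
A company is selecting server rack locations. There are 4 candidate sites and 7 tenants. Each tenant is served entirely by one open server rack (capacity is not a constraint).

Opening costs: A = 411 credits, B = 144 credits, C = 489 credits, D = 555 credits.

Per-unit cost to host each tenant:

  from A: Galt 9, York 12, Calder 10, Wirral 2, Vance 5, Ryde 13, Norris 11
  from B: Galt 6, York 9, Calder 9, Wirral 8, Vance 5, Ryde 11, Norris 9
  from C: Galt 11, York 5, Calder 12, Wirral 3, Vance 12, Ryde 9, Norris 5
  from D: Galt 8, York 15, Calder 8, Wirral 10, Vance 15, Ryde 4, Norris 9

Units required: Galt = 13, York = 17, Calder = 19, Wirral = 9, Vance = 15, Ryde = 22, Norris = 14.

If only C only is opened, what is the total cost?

Total cost: 1420

Each tenant is assigned to its cheapest site among the open ones.
{C}: Galt→C 11·13=143, York→C 5·17=85, Calder→C 12·19=228, Wirral→C 3·9=27, Vance→C 12·15=180, Ryde→C 9·22=198, Norris→C 5·14=70. Service 931; fixed 489; total 1420.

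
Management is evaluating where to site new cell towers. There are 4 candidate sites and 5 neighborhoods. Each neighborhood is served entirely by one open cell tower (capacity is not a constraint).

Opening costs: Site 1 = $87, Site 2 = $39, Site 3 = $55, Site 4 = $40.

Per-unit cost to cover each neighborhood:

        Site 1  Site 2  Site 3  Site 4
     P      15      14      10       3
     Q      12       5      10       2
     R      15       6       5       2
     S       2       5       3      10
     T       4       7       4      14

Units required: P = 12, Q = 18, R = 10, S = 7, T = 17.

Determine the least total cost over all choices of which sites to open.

For any fixed open set, each neighborhood goes to its cheapest open site; total = fixed + service.
{Site 3, Site 4}: P→Site 4 3·12=36, Q→Site 4 2·18=36, R→Site 4 2·10=20, S→Site 3 3·7=21, T→Site 3 4·17=68. Service 181; fixed 95; total 276.
{Site 1, Site 4}: service 174 + fixed 127 = 301
{Site 2, Site 3, Site 4}: service 181 + fixed 134 = 315
{Site 1, Site 2, Site 3, Site 4}: service 174 + fixed 221 = 395
No other subset beats 276.

Minimum total cost: 276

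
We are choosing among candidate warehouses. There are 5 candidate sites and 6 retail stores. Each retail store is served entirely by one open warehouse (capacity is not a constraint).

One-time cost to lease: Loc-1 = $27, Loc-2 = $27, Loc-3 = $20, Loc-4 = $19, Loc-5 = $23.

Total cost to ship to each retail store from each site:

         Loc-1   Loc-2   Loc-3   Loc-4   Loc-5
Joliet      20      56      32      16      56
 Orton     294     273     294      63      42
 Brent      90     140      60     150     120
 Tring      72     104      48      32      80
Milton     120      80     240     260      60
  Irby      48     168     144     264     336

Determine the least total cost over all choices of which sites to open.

For any fixed open set, each retail store goes to its cheapest open site; total = fixed + service.
{Loc-1, Loc-3, Loc-4, Loc-5}: Joliet→Loc-4 16, Orton→Loc-5 42, Brent→Loc-3 60, Tring→Loc-4 32, Milton→Loc-5 60, Irby→Loc-1 48. Service 258; fixed 89; total 347.
{Loc-1, Loc-3, Loc-5}: Joliet→Loc-1 20, Orton→Loc-5 42, Brent→Loc-3 60, Tring→Loc-3 48, Milton→Loc-5 60, Irby→Loc-1 48. Service 278; fixed 70; total 348.
{Loc-1, Loc-4, Loc-5}: Joliet→Loc-4 16, Orton→Loc-5 42, Brent→Loc-1 90, Tring→Loc-4 32, Milton→Loc-5 60, Irby→Loc-1 48. Service 288; fixed 69; total 357.
{Loc-1, Loc-2, Loc-3, Loc-4, Loc-5}: service 258 + fixed 116 = 374
No other subset beats 347.

Minimum total cost: 347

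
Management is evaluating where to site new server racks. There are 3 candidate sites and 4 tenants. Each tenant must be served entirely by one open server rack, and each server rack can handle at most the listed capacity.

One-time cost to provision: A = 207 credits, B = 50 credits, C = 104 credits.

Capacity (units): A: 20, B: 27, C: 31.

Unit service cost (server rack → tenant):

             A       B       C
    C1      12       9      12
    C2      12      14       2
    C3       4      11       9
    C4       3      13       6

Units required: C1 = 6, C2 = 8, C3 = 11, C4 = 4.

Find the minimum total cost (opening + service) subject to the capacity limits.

Minimum total cost: 315

Open {C}: C1→C 12·6=72, C2→C 2·8=16, C3→C 9·11=99, C4→C 6·4=24.
Loads: C carries 29/31. Service 211; fixed 104; total 315.
Next best feasible plan costs 347.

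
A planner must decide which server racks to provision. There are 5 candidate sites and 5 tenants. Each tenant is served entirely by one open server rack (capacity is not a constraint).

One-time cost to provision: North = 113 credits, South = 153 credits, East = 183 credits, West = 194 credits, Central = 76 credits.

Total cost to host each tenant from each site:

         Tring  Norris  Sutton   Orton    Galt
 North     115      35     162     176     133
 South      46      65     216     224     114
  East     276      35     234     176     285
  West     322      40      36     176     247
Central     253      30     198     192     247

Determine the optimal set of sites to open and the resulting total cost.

Open North only; minimum total cost 734.

For any fixed open set, each tenant goes to its cheapest open site; total = fixed + service.
{North}: Tring→North 115, Norris→North 35, Sutton→North 162, Orton→North 176, Galt→North 133. Service 621; fixed 113; total 734.
{South, West}: service 412 + fixed 347 = 759
{North, South}: service 533 + fixed 266 = 799
{North, South, East, West, Central}: service 402 + fixed 719 = 1121
No other subset beats 734.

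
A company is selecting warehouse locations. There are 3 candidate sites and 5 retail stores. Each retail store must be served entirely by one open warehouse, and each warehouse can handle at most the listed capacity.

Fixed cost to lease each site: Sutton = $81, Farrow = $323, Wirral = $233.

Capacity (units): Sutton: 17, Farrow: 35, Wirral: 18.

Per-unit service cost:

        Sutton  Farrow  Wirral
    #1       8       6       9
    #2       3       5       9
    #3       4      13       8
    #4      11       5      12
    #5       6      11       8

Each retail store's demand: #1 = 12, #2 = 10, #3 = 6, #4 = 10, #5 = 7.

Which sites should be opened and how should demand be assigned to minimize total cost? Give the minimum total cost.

Open {Sutton, Farrow}: #1→Farrow 6·12=72, #2→Farrow 5·10=50, #3→Sutton 4·6=24, #4→Farrow 5·10=50, #5→Sutton 6·7=42.
Loads: Sutton carries 13/17, Farrow carries 32/35. Service 238; fixed 404; total 642.
Next best feasible plan costs 657.

Minimum total cost: 642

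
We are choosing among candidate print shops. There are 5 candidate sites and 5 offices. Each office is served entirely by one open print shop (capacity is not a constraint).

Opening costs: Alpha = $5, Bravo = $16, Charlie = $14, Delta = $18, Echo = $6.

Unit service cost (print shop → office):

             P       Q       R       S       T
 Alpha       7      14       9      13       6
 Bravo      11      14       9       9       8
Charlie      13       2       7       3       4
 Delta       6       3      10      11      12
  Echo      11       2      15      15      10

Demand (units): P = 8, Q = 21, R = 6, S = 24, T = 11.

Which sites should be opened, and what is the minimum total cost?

For any fixed open set, each office goes to its cheapest open site; total = fixed + service.
{Alpha, Charlie}: P→Alpha 7·8=56, Q→Charlie 2·21=42, R→Charlie 7·6=42, S→Charlie 3·24=72, T→Charlie 4·11=44. Service 256; fixed 19; total 275.
{Charlie, Delta}: service 248 + fixed 32 = 280
{Alpha, Charlie, Echo}: service 256 + fixed 25 = 281
{Alpha, Bravo, Charlie, Delta, Echo}: P→Delta 6·8=48, Q→Charlie 2·21=42, R→Charlie 7·6=42, S→Charlie 3·24=72, T→Charlie 4·11=44. Service 248; fixed 59; total 307.
No other subset beats 275.

Open Alpha and Charlie; minimum total cost 275.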